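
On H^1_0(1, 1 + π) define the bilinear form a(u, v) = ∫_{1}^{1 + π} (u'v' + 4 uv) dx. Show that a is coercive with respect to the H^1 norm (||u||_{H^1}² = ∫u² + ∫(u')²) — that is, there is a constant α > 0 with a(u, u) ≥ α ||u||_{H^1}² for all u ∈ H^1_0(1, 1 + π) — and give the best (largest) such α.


α = 1

Coercivity of a(·,·) on H^1_0(1, 1 + π) means a(u, u) ≥ α ||u||_{H^1}² for every u ∈ H^1_0.
The interval has length L = π, and Poincaré/coercivity depend only on L. Here a(u, u) = ∫(u')² + (4)·∫u².
Here c = 4 ≥ 1, so a(u,u) = ∫(u')² + c∫u² ≥ ∫(u')² + ∫u² = ||u||_{H^1}², i.e. α = 1 works. No larger α is possible: a(u,u) ≥ α||u||_{H^1}² means (1−α)∫(u')² ≥ (α−c)∫u², and for the modes u_n = sin(nπ(x−x₀)/L) (x₀ the left endpoint) one has ∫u_n²/∫(u_n')² = (L/(nπ))² → 0, so a(u_n,u_n)/||u_n||_{H^1}² → 1. Hence the optimal constant is α = 1.
Therefore α = 1.


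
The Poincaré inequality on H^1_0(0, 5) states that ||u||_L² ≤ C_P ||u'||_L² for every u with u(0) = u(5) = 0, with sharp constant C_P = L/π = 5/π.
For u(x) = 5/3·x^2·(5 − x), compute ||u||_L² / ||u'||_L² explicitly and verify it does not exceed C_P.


||u||_L² / ||u'||_L² = 5*sqrt(14)/14 < C_P = 5/π.

u(x) = 5/3·x^2·(5 − x), so u'(x) = 5*x*(10 - 3*x)/3.
u(x) = 5/3·x^2·(5 − x) vanishes at x = 0 and x = 5, so u ∈ H^1_0(0, 5). Differentiate via the product rule and integrate the resulting polynomials term by term.
  ∫_0^5 u² dx = ∫_0^5 (25*x^6/9 - 250*x^5/9 + 625*x^4/9) dx. Term by term:
    ∫_0^5 25*x^6/9 dx = 1953125/63;  ∫_0^5 -250*x^5/9 dx = -1953125/27;  ∫_0^5 625*x^4/9 dx = 390625/9.
  Sum: 1953125/63 − 1953125/27 + 390625/9 = 390625/189.
  ∫_0^5 (u')² dx = ∫_0^5 (25*x^4 - 500*x^3/3 + 2500*x^2/9) dx. Term by term:
    ∫_0^5 25*x^4 dx = 15625;  ∫_0^5 -500*x^3/3 dx = -78125/3;  ∫_0^5 2500*x^2/9 dx = 312500/27.
  Sum: 15625 − 78125/3 + 312500/27 = 31250/27.
∫_0^5 u² dx = 390625/189, so ||u||_L² = 625*sqrt(21)/63.
∫_0^5 (u')² dx = 31250/27, so ||u'||_L² = 125*sqrt(6)/9.
Ratio ||u||_L² / ||u'||_L² = 5*sqrt(14)/14.
Sharp Poincaré constant on H^1_0(0, 5) is C_P = L/π = 5/π, achieved by sin(π/5·x).
A polynomial bump cannot attain the sharp Poincaré constant (only the first sine eigenfunction does), so the ratio is strictly less than C_P, consistent with ||u||_L² ≤ C_P ||u'||_L².


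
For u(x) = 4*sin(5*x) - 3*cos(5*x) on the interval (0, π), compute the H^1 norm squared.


||u||_{H^1(0,π)}^2 = 325*π

u'(x) = 15*sin(5*x) + 20*cos(5*x).
Expand u² and (u')² and integrate term by term on (0, π), using: for integers n ≥ 1, ∫_0^π sin²(nx) dx = ∫_0^π cos²(nx) dx = π/2; for n ≠ n', ∫_0^π sin(nx)sin(n'x) dx = ∫_0^π cos(nx)cos(n'x) dx = 0; and by product-to-sum, ∫_0^π sin(nx)cos(n'x) dx = ½∫_0^π [sin((n+n')x) + sin((n−n')x)] dx, which is 0 when n+n' is even and 2n/(n²−n'²) when n+n' is odd (it need not vanish on (0, π)).
  u² squared terms: (-3)²·∫cos(5x)² dx = 9·π/2 = 9*π/2;  (4)²·∫sin(5x)² dx = 16·π/2 = 8*π.
  u² cross terms: 2·(-3)·(4)·∫cos(5x)·sin(5x) dx = -24·(0) = 0.
  So ∫_0^π u² dx = 9*π/2 + 8*π + 0 = 25*π/2.
  (u')² squared terms: (15)²·∫sin(5x)² dx = 225·π/2 = 225*π/2;  (20)²·∫cos(5x)² dx = 400·π/2 = 200*π.
  (u')² cross terms: 2·(15)·(20)·∫sin(5x)·cos(5x) dx = 600·(0) = 0.
  So ∫_0^π (u')² dx = 225*π/2 + 200*π + 0 = 625*π/2.
||u||_{H^1}^2 = (25*π/2) + (625*π/2) = 325*π.


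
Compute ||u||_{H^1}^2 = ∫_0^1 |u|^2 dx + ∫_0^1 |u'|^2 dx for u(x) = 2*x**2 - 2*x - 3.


||u||_{H^1}^2 = 187/15

The H^1 norm (squared) on an interval (0, L) is
  ||u||_{H^1}^2 = ∫_0^L u(x)^2 dx + ∫_0^L u'(x)^2 dx.
Compute u'(x) = 4*x - 2.
Then u(x)^2 = 4*x**4 - 8*x**3 - 8*x**2 + 12*x + 9 and u'(x)^2 = 16*x**2 - 16*x + 4.
Integrate each monomial from 0 to 1 using ∫_0^1 c·x^n dx = c·1^(n+1)/(n+1):
  ∫_0^1 u(x)^2 dx = ∫_0^1 (4*x^4 - 8*x^3 - 8*x^2 + 12*x + 9) dx. Term by term:
    ∫_0^1 4*x^4 dx = 4/5;  ∫_0^1 -8*x^3 dx = -2;  ∫_0^1 -8*x^2 dx = -8/3;
    ∫_0^1 12*x dx = 6;  ∫_0^1 9 dx = 9.
  Sum: 4/5 − 2 − 8/3 + 6 + 9 = 167/15.
  ∫_0^1 u'(x)^2 dx = ∫_0^1 (16*x^2 - 16*x + 4) dx. Term by term:
    ∫_0^1 16*x^2 dx = 16/3;  ∫_0^1 -16*x dx = -8;  ∫_0^1 4 dx = 4.
  Sum: 16/3 − 8 + 4 = 4/3.
Adding: ||u||_{H^1}^2 = 167/15 + 4/3 = 187/15.


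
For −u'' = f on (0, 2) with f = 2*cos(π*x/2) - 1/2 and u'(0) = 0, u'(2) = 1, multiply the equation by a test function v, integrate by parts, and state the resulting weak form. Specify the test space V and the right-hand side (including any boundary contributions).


V = H^1(0, 2) (v unrestricted at boundary; u is determined up to an additive constant); weak form: ∫_0^2 u'v' dx = ∫_0^2 (2*cos(π*x/2) - 1/2) v dx + v(2) for all v ∈ V.

Multiply both sides by a test function v and integrate from 0 to 2:
  ∫_0^2 −u''(x) v(x) dx = ∫_0^2 f(x) v(x) dx.
Integrate the LHS by parts once:
  ∫_0^2 −u'' v dx = −[u'(x) v(x)]_0^2 + ∫_0^2 u'(x) v'(x) dx.
Thus ∫_0^2 u'(x) v'(x) dx = ∫_0^2 f(x) v(x) dx + [u'(x) v(x)]_0^2.
Choose V so that boundary terms are either known or forced to vanish.
u has inhomogeneous Neumann u'(0) = 0, u'(2) = 1. [u' v]_0^2 = (1)·v(2) − (0)·v(0) = v(2). Take V = H^1(0, 2); boundary term becomes part of RHS.
Weak formulation: find u (satisfying any essential BC) such that ∫_0^2 u'(x) v'(x) dx = ∫_0^2 f v dx + v(2) for all v ∈ V (Neumann data are natural BCs: they enter the RHS as boundary terms).
Substituting f(x) = 2*cos(π*x/2) - 1/2, the right-hand side is ∫_0^2 (2*cos(π*x/2) - 1/2) v dx + v(2).
Compatibility check (pure Neumann): taking v ≡ 1 ∈ V gives 0 = ∫_0^2 f dx + (1) − (0), i.e. ∫_0^2 f dx must equal u'(0) − u'(2) = -1. Indeed ∫_0^2 (2*cos(π*x/2) - 1/2) dx = -1, so the data are compatible. The solution is then unique only up to an additive constant (fix it e.g. by requiring ∫_0^2 u dx = 0).


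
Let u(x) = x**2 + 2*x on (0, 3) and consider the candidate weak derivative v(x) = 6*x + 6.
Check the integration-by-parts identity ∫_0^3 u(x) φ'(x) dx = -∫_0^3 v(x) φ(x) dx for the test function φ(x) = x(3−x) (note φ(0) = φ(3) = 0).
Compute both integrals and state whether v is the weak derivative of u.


LHS = -45/2, RHS = -135/2. No, v is not the weak derivative of u.

u(x) = x**2 + 2*x, classical derivative u'(x) = 2*x + 2.
φ(x) = x(3−x), so φ'(x) = 3 - 2*x.
Note φ(0) = φ(3) = 0, so the boundary term u·φ vanishes.
LHS = ∫_0^3 u(x) φ'(x) dx = ∫_0^3 (-2*x^3 - x^2 + 6*x) dx. Term by term:
  ∫_0^3 -2*x^3 dx = -81/2;  ∫_0^3 -x^2 dx = -9;  ∫_0^3 6*x dx = 27.
Sum: -81/2 − 9 + 27 = -45/2.
So LHS = -45/2.
∫_0^3 v(x) φ(x) dx = ∫_0^3 (-6*x^3 + 12*x^2 + 18*x) dx. Term by term:
  ∫_0^3 -6*x^3 dx = -243/2;  ∫_0^3 12*x^2 dx = 108;  ∫_0^3 18*x dx = 81.
Sum: -243/2 + 108 + 81 = 135/2.
So RHS = -∫_0^3 v(x) φ(x) dx = -135/2.
LHS − RHS = 45 ≠ 0, so the identity fails.
(For a valid weak derivative the identity must hold for EVERY test function, in particular this one. The failure shows v is NOT the weak derivative of u.)
Correct weak derivative would be u'(x) = 2*x + 2.


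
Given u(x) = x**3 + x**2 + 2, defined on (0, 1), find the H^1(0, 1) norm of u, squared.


||u||_{H^1}^2 = 92/7

The H^1 norm (squared) on an interval (0, L) is
  ||u||_{H^1}^2 = ∫_0^L u(x)^2 dx + ∫_0^L u'(x)^2 dx.
Compute u'(x) = 3*x**2 + 2*x.
Then u(x)^2 = x**6 + 2*x**5 + x**4 + 4*x**3 + 4*x**2 + 4 and u'(x)^2 = 9*x**4 + 12*x**3 + 4*x**2.
Integrate each monomial from 0 to 1 using ∫_0^1 c·x^n dx = c·1^(n+1)/(n+1):
  ∫_0^1 u(x)^2 dx = ∫_0^1 (x^6 + 2*x^5 + x^4 + 4*x^3 + 4*x^2 + 4) dx. Term by term:
    ∫_0^1 x^6 dx = 1/7;  ∫_0^1 2*x^5 dx = 1/3;  ∫_0^1 x^4 dx = 1/5;
    ∫_0^1 4*x^3 dx = 1;  ∫_0^1 4*x^2 dx = 4/3;  ∫_0^1 4 dx = 4.
  Sum: 1/7 + 1/3 + 1/5 + 1 + 4/3 + 4 = 736/105.
  ∫_0^1 u'(x)^2 dx = ∫_0^1 (9*x^4 + 12*x^3 + 4*x^2) dx. Term by term:
    ∫_0^1 9*x^4 dx = 9/5;  ∫_0^1 12*x^3 dx = 3;  ∫_0^1 4*x^2 dx = 4/3.
  Sum: 9/5 + 3 + 4/3 = 92/15.
Adding: ||u||_{H^1}^2 = 736/105 + 92/15 = 92/7.


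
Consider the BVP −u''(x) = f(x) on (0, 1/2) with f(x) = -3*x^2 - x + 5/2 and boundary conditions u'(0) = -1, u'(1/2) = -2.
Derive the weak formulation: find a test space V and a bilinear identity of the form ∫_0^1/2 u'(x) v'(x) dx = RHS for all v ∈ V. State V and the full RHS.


V = H^1(0, 1/2) (v unrestricted at boundary; u is determined up to an additive constant); weak form: ∫_0^1/2 u'v' dx = ∫_0^1/2 (-3*x^2 - x + 5/2) v dx − 2·v(1/2) + v(0) for all v ∈ V.

Multiply both sides by a test function v and integrate from 0 to 1/2:
  ∫_0^1/2 −u''(x) v(x) dx = ∫_0^1/2 f(x) v(x) dx.
Integrate the LHS by parts once:
  ∫_0^1/2 −u'' v dx = −[u'(x) v(x)]_0^1/2 + ∫_0^1/2 u'(x) v'(x) dx.
Thus ∫_0^1/2 u'(x) v'(x) dx = ∫_0^1/2 f(x) v(x) dx + [u'(x) v(x)]_0^1/2.
Choose V so that boundary terms are either known or forced to vanish.
u has inhomogeneous Neumann u'(0) = -1, u'(1/2) = -2. [u' v]_0^1/2 = (-2)·v(1/2) − (-1)·v(0) = − 2·v(1/2) + v(0). Take V = H^1(0, 1/2); boundary term becomes part of RHS.
Weak formulation: find u (satisfying any essential BC) such that ∫_0^1/2 u'(x) v'(x) dx = ∫_0^1/2 f v dx − 2·v(1/2) + v(0) for all v ∈ V (Neumann data are natural BCs: they enter the RHS as boundary terms).
Substituting f(x) = -3*x^2 - x + 5/2, the right-hand side is ∫_0^1/2 (-3*x^2 - x + 5/2) v dx − 2·v(1/2) + v(0).
Compatibility check (pure Neumann): taking v ≡ 1 ∈ V gives 0 = ∫_0^1/2 f dx + (-2) − (-1), i.e. ∫_0^1/2 f dx must equal u'(0) − u'(1/2) = 1. Indeed ∫_0^1/2 (-3*x^2 - x + 5/2) dx = 1, so the data are compatible. The solution is then unique only up to an additive constant (fix it e.g. by requiring ∫_0^1/2 u dx = 0).


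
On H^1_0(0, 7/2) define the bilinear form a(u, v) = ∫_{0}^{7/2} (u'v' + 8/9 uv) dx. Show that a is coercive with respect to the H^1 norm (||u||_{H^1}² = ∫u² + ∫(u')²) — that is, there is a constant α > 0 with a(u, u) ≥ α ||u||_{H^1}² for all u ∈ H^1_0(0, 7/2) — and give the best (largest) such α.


α = 4*(9*π^2 + 98)/(9*(4*π^2 + 49))

Coercivity of a(·,·) on H^1_0(0, 7/2) means a(u, u) ≥ α ||u||_{H^1}² for every u ∈ H^1_0.
The interval has length L = 7/2, and Poincaré/coercivity depend only on L. Here a(u, u) = ∫(u')² + (8/9)·∫u².
Here 0 < c = 8/9 < 1. The condition a(u,u) ≥ α||u||_{H^1}² reads (1−α)∫(u')² ≥ (α−c)∫u². Any admissible α is ≤ 1 (rapidly oscillating u have ∫u²/∫(u')² → 0), and α = 1 would force 0 ≥ (1−c)∫u², impossible since c < 1; so 1−α > 0. By the sharp Poincaré inequality on H^1_0 of an interval of length L, ∫(u')² ≥ (π/L)²∫u² with equality for the first sine mode sin(π(x−x₀)/L) (x₀ the left endpoint), so the inequality holds for all u iff (1−α)(π/L)² ≥ α − c, i.e. α ≤ ((π/L)² + c)/((π/L)² + 1) = (1 + c(L/π)²)/(1 + (L/π)²). With (π/L)² = 4*π^2/49 and c = 8/9, the largest admissible constant is α = ((π/L)² + c)/((π/L)² + 1).
Simplifying, α = 4*(9*π^2 + 98)/(9*(4*π^2 + 49)).


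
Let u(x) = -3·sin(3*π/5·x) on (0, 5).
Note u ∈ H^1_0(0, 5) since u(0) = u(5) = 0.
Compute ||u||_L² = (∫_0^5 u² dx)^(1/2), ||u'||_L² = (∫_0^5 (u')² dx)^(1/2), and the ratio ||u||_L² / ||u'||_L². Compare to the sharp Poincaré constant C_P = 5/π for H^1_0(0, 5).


||u||_L² / ||u'||_L² = 5/(3*π) < C_P = 5/π.

u(x) = -3·sin(3*π/5·x), so u'(x) = -9*π*cos(3*π*x/5)/5.
Writing u(x) = A·sin(kπx/L) with A = -3 and k = 3, use ∫_0^L sin²(kπx/L) dx = L/2 and ∫_0^L cos²(kπx/L) dx = L/2.
u² = 9·sin²(3*π/5·x) and (u')² = 81*π^2/25·cos²(3*π/5·x), and each of sin², cos² integrates to L/2 = 5/2 over (0, 5).
∫_0^5 u² dx = 45/2, so ||u||_L² = 3*sqrt(10)/2.
∫_0^5 (u')² dx = 81*π^2/10, so ||u'||_L² = 9*sqrt(10)*π/10.
Ratio ||u||_L² / ||u'||_L² = 5/(3*π).
Sharp Poincaré constant on H^1_0(0, 5) is C_P = L/π = 5/π, achieved by sin(π/5·x).
This is the k = 3 harmonic; the ratio L/(kπ) is strictly less than C_P = L/π, consistent with the sharp inequality ||u||_L² ≤ C_P ||u'||_L².


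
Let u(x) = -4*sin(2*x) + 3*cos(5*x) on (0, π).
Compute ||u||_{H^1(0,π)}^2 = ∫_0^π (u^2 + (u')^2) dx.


||u||_{H^1(0,π)}^2 = 832/7 + 157*π

u'(x) = -15*sin(5*x) - 8*cos(2*x).
Expand u² and (u')² and integrate term by term on (0, π), using: for integers n ≥ 1, ∫_0^π sin²(nx) dx = ∫_0^π cos²(nx) dx = π/2; for n ≠ n', ∫_0^π sin(nx)sin(n'x) dx = ∫_0^π cos(nx)cos(n'x) dx = 0; and by product-to-sum, ∫_0^π sin(nx)cos(n'x) dx = ½∫_0^π [sin((n+n')x) + sin((n−n')x)] dx, which is 0 when n+n' is even and 2n/(n²−n'²) when n+n' is odd (it need not vanish on (0, π)).
  u² squared terms: (-4)²·∫sin(2x)² dx = 16·π/2 = 8*π;  (3)²·∫cos(5x)² dx = 9·π/2 = 9*π/2.
  u² cross terms: 2·(-4)·(3)·∫sin(2x)·cos(5x) dx = -24·(-4/21) = 32/7.
  So ∫_0^π u² dx = 8*π + 9*π/2 + 32/7 = 32/7 + 25*π/2.
  (u')² squared terms: (-15)²·∫sin(5x)² dx = 225·π/2 = 225*π/2;  (-8)²·∫cos(2x)² dx = 64·π/2 = 32*π.
  (u')² cross terms: 2·(-15)·(-8)·∫sin(5x)·cos(2x) dx = 240·(10/21) = 800/7.
  So ∫_0^π (u')² dx = 225*π/2 + 32*π + 800/7 = 800/7 + 289*π/2.
||u||_{H^1}^2 = (32/7 + 25*π/2) + (800/7 + 289*π/2) = 832/7 + 157*π.


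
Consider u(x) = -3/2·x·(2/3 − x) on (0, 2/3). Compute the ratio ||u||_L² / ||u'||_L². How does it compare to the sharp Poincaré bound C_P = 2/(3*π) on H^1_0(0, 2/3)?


||u||_L² / ||u'||_L² = sqrt(10)/15 < C_P = 2/(3*π).

u(x) = -3/2·x·(2/3 − x), so u'(x) = 3*x - 1.
u(x) = -3/2·x·(2/3 − x) vanishes at x = 0 and x = 2/3, so u ∈ H^1_0(0, 2/3). Differentiate via the product rule and integrate the resulting polynomials term by term.
  ∫_0^2/3 u² dx = ∫_0^2/3 (9*x^4/4 - 3*x^3 + x^2) dx. Term by term:
    ∫_0^2/3 9*x^4/4 dx = 8/135;  ∫_0^2/3 -3*x^3 dx = -4/27;  ∫_0^2/3 x^2 dx = 8/81.
  Sum: 8/135 − 4/27 + 8/81 = 4/405.
  ∫_0^2/3 (u')² dx = ∫_0^2/3 (9*x^2 - 6*x + 1) dx. Term by term:
    ∫_0^2/3 9*x^2 dx = 8/9;  ∫_0^2/3 -6*x dx = -4/3;  ∫_0^2/3 1 dx = 2/3.
  Sum: 8/9 − 4/3 + 2/3 = 2/9.
∫_0^2/3 u² dx = 4/405, so ||u||_L² = 2*sqrt(5)/45.
∫_0^2/3 (u')² dx = 2/9, so ||u'||_L² = sqrt(2)/3.
Ratio ||u||_L² / ||u'||_L² = sqrt(10)/15.
Sharp Poincaré constant on H^1_0(0, 2/3) is C_P = L/π = 2/(3*π), achieved by sin(3*π/2·x).
A polynomial bump cannot attain the sharp Poincaré constant (only the first sine eigenfunction does), so the ratio is strictly less than C_P, consistent with ||u||_L² ≤ C_P ||u'||_L².


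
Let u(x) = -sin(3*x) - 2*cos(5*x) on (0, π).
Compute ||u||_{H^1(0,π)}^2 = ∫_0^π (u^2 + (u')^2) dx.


||u||_{H^1(0,π)}^2 = 57*π

u'(x) = 10*sin(5*x) - 3*cos(3*x).
Expand u² and (u')² and integrate term by term on (0, π), using: for integers n ≥ 1, ∫_0^π sin²(nx) dx = ∫_0^π cos²(nx) dx = π/2; for n ≠ n', ∫_0^π sin(nx)sin(n'x) dx = ∫_0^π cos(nx)cos(n'x) dx = 0; and by product-to-sum, ∫_0^π sin(nx)cos(n'x) dx = ½∫_0^π [sin((n+n')x) + sin((n−n')x)] dx, which is 0 when n+n' is even and 2n/(n²−n'²) when n+n' is odd (it need not vanish on (0, π)).
  u² squared terms: (-1)²·∫sin(3x)² dx = 1·π/2 = π/2;  (-2)²·∫cos(5x)² dx = 4·π/2 = 2*π.
  u² cross terms: 2·(-1)·(-2)·∫sin(3x)·cos(5x) dx = 4·(0) = 0.
  So ∫_0^π u² dx = π/2 + 2*π + 0 = 5*π/2.
  (u')² squared terms: (-3)²·∫cos(3x)² dx = 9·π/2 = 9*π/2;  (10)²·∫sin(5x)² dx = 100·π/2 = 50*π.
  (u')² cross terms: 2·(-3)·(10)·∫cos(3x)·sin(5x) dx = -60·(0) = 0.
  So ∫_0^π (u')² dx = 9*π/2 + 50*π + 0 = 109*π/2.
||u||_{H^1}^2 = (5*π/2) + (109*π/2) = 57*π.


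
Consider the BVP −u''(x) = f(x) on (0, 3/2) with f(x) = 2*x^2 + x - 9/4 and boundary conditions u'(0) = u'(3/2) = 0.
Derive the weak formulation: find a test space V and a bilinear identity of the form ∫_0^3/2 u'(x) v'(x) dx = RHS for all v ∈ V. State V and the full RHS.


V = H^1(0, 3/2) (no boundary constraint on v; u is determined up to an additive constant); weak form: ∫_0^3/2 u'v' dx = ∫_0^3/2 (2*x^2 + x - 9/4) v dx for all v ∈ V.

Multiply both sides by a test function v and integrate from 0 to 3/2:
  ∫_0^3/2 −u''(x) v(x) dx = ∫_0^3/2 f(x) v(x) dx.
Integrate the LHS by parts once:
  ∫_0^3/2 −u'' v dx = −[u'(x) v(x)]_0^3/2 + ∫_0^3/2 u'(x) v'(x) dx.
Thus ∫_0^3/2 u'(x) v'(x) dx = ∫_0^3/2 f(x) v(x) dx + [u'(x) v(x)]_0^3/2.
Choose V so that boundary terms are either known or forced to vanish.
u has homogeneous Neumann: u'(0) = u'(3/2) = 0. So [u' v]_0^3/2 = 0·v(3/2) − 0·v(0) = 0 for any v; take V = H^1(0, 3/2).
Weak formulation: find u (satisfying any essential BC) such that ∫_0^3/2 u'(x) v'(x) dx = ∫_0^3/2 f v dx for all v ∈ V (homogeneous Neumann, so boundary terms vanish).
Substituting f(x) = 2*x^2 + x - 9/4, the right-hand side is ∫_0^3/2 (2*x^2 + x - 9/4) v dx.
Compatibility check (pure Neumann): taking v ≡ 1 ∈ V gives 0 = ∫_0^3/2 f dx + (0) − (0), i.e. ∫_0^3/2 f dx must equal u'(0) − u'(3/2) = 0. Indeed ∫_0^3/2 (2*x^2 + x - 9/4) dx = 0, so the data are compatible. The solution is then unique only up to an additive constant (fix it e.g. by requiring ∫_0^3/2 u dx = 0).


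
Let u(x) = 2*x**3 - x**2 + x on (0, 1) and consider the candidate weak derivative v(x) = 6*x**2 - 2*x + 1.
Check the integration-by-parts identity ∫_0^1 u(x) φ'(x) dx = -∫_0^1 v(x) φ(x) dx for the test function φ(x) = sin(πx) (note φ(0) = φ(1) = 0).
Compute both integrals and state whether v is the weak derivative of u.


LHS = -6/π + 24/π^3, RHS = -6/π + 24/π^3. Yes, v = u' weakly.

u(x) = 2*x**3 - x**2 + x, classical derivative u'(x) = 6*x**2 - 2*x + 1.
φ(x) = sin(πx), so φ'(x) = π*cos(π*x).
Note φ(0) = φ(1) = 0, so the boundary term u·φ vanishes.
LHS = ∫_0^1 u(x) φ'(x) dx = ∫_0^1 (2*π*x^3*cos(π*x) - π*x^2*cos(π*x) + π*x*cos(π*x)) dx. Term by term:
  ∫_0^1 π*x*cos(π*x) dx = -2/π;  ∫_0^1 -π*x^2*cos(π*x) dx = 2/π;  ∫_0^1 2*π*x^3*cos(π*x) dx = -6/π + 24/π^3.
Sum: -2/π + 2/π + -6/π + 24/π^3 = -6/π + 24/π^3.
So LHS = -6/π + 24/π^3.
∫_0^1 v(x) φ(x) dx = ∫_0^1 (6*x^2*sin(π*x) - 2*x*sin(π*x) + sin(π*x)) dx. Term by term:
  ∫_0^1 -2*x*sin(π*x) dx = -2/π;  ∫_0^1 6*x^2*sin(π*x) dx = -24/π^3 + 6/π;  ∫_0^1 sin(π*x) dx = 2/π.
Sum: -2/π + -24/π^3 + 6/π + 2/π = -24/π^3 + 6/π.
So RHS = -∫_0^1 v(x) φ(x) dx = -6/π + 24/π^3.
LHS = RHS, so the identity holds for this test φ.
Moreover u is smooth here and v(x) = u'(x) = 6*x**2 - 2*x + 1 pointwise, so the identity holds for every test function. Hence v is the weak derivative of u.


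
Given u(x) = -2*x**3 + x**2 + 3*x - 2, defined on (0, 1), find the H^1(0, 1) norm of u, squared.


||u||_{H^1}^2 = 269/42

The H^1 norm (squared) on an interval (0, L) is
  ||u||_{H^1}^2 = ∫_0^L u(x)^2 dx + ∫_0^L u'(x)^2 dx.
Compute u'(x) = -6*x**2 + 2*x + 3.
Then u(x)^2 = 4*x**6 - 4*x**5 - 11*x**4 + 14*x**3 + 5*x**2 - 12*x + 4 and u'(x)^2 = 36*x**4 - 24*x**3 - 32*x**2 + 12*x + 9.
Integrate each monomial from 0 to 1 using ∫_0^1 c·x^n dx = c·1^(n+1)/(n+1):
  ∫_0^1 u(x)^2 dx = ∫_0^1 (4*x^6 - 4*x^5 - 11*x^4 + 14*x^3 + 5*x^2 - 12*x + 4) dx. Term by term:
    ∫_0^1 4*x^6 dx = 4/7;  ∫_0^1 -4*x^5 dx = -2/3;  ∫_0^1 -11*x^4 dx = -11/5;
    ∫_0^1 14*x^3 dx = 7/2;  ∫_0^1 5*x^2 dx = 5/3;  ∫_0^1 -12*x dx = -6;
    ∫_0^1 4 dx = 4.
  Sum: 4/7 − 2/3 − 11/5 + 7/2 + 5/3 − 6 + 4 = 61/70.
  ∫_0^1 u'(x)^2 dx = ∫_0^1 (36*x^4 - 24*x^3 - 32*x^2 + 12*x + 9) dx. Term by term:
    ∫_0^1 36*x^4 dx = 36/5;  ∫_0^1 -24*x^3 dx = -6;  ∫_0^1 -32*x^2 dx = -32/3;
    ∫_0^1 12*x dx = 6;  ∫_0^1 9 dx = 9.
  Sum: 36/5 − 6 − 32/3 + 6 + 9 = 83/15.
Adding: ||u||_{H^1}^2 = 61/70 + 83/15 = 269/42.


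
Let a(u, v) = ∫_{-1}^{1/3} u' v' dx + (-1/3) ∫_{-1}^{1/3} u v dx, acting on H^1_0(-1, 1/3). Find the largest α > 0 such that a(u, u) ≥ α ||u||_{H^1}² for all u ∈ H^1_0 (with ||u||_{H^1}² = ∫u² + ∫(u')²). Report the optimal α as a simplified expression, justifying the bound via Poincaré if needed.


α = (-16 + 27*π^2)/(3*(16 + 9*π^2))

Coercivity of a(·,·) on H^1_0(-1, 1/3) means a(u, u) ≥ α ||u||_{H^1}² for every u ∈ H^1_0.
The interval has length L = 4/3, and Poincaré/coercivity depend only on L. Here a(u, u) = ∫(u')² + (-1/3)·∫u².
Here c = -1/3 < 0 with |c| < (π/L)² = 9*π^2/16, so coercivity still holds. The condition a(u,u) ≥ α||u||_{H^1}² reads (1−α)∫(u')² ≥ (α−c)∫u². Any admissible α is ≤ 1 (rapidly oscillating u have ∫u²/∫(u')² → 0), and α = 1 would force 0 ≥ (1−c)∫u², impossible since c < 1; so 1−α > 0. By the sharp Poincaré inequality on H^1_0 of an interval of length L, ∫(u')² ≥ (π/L)²∫u² with equality for the first sine mode sin(π(x−x₀)/L) (x₀ the left endpoint), so the inequality holds for all u iff (1−α)(π/L)² ≥ α − c, i.e. α ≤ ((π/L)² + c)/((π/L)² + 1) = (1 + c(L/π)²)/(1 + (L/π)²). (Direct route, valid since c ≤ 0: Poincaré gives c∫u² ≥ c(L/π)²∫(u')², so a(u,u) ≥ (1 + c(L/π)²)∫(u')², while ||u||_{H^1}² ≤ (1 + (L/π)²)∫(u')²; dividing yields the same α.) With (π/L)² = 9*π^2/16 and c = -1/3, the largest admissible constant is α = ((π/L)² + c)/((π/L)² + 1).
Simplifying, α = (-16 + 27*π^2)/(3*(16 + 9*π^2)).


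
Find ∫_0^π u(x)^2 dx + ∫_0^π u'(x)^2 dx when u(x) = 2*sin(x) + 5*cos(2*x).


||u||_{H^1(0,π)}^2 = -200/3 + 133*π/2

u'(x) = -10*sin(2*x) + 2*cos(x).
Expand u² and (u')² and integrate term by term on (0, π), using: for integers n ≥ 1, ∫_0^π sin²(nx) dx = ∫_0^π cos²(nx) dx = π/2; for n ≠ n', ∫_0^π sin(nx)sin(n'x) dx = ∫_0^π cos(nx)cos(n'x) dx = 0; and by product-to-sum, ∫_0^π sin(nx)cos(n'x) dx = ½∫_0^π [sin((n+n')x) + sin((n−n')x)] dx, which is 0 when n+n' is even and 2n/(n²−n'²) when n+n' is odd (it need not vanish on (0, π)).
  u² squared terms: (2)²·∫sin(x)² dx = 4·π/2 = 2*π;  (5)²·∫cos(2x)² dx = 25·π/2 = 25*π/2.
  u² cross terms: 2·(2)·(5)·∫sin(x)·cos(2x) dx = 20·(-2/3) = -40/3.
  So ∫_0^π u² dx = 2*π + 25*π/2 − 40/3 = -40/3 + 29*π/2.
  (u')² squared terms: (-10)²·∫sin(2x)² dx = 100·π/2 = 50*π;  (2)²·∫cos(x)² dx = 4·π/2 = 2*π.
  (u')² cross terms: 2·(-10)·(2)·∫sin(2x)·cos(x) dx = -40·(4/3) = -160/3.
  So ∫_0^π (u')² dx = 50*π + 2*π − 160/3 = -160/3 + 52*π.
||u||_{H^1}^2 = (-40/3 + 29*π/2) + (-160/3 + 52*π) = -200/3 + 133*π/2.


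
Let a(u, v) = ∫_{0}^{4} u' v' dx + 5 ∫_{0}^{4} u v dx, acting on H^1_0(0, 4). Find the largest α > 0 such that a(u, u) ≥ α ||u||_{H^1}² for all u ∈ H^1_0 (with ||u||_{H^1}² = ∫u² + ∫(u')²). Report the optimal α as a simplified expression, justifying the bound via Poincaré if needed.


α = 1

Coercivity of a(·,·) on H^1_0(0, 4) means a(u, u) ≥ α ||u||_{H^1}² for every u ∈ H^1_0.
The interval has length L = 4, and Poincaré/coercivity depend only on L. Here a(u, u) = ∫(u')² + (5)·∫u².
Here c = 5 ≥ 1, so a(u,u) = ∫(u')² + c∫u² ≥ ∫(u')² + ∫u² = ||u||_{H^1}², i.e. α = 1 works. No larger α is possible: a(u,u) ≥ α||u||_{H^1}² means (1−α)∫(u')² ≥ (α−c)∫u², and for the modes u_n = sin(nπ(x−x₀)/L) (x₀ the left endpoint) one has ∫u_n²/∫(u_n')² = (L/(nπ))² → 0, so a(u_n,u_n)/||u_n||_{H^1}² → 1. Hence the optimal constant is α = 1.
Therefore α = 1.


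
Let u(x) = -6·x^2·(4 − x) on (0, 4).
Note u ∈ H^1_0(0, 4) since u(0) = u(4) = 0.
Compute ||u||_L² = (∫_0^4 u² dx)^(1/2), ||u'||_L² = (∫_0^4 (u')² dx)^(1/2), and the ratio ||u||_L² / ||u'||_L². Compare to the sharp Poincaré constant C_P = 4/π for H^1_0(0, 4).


||u||_L² / ||u'||_L² = 2*sqrt(14)/7 < C_P = 4/π.

u(x) = -6·x^2·(4 − x), so u'(x) = 6*x*(3*x - 8).
u(x) = -6·x^2·(4 − x) vanishes at x = 0 and x = 4, so u ∈ H^1_0(0, 4). Differentiate via the product rule and integrate the resulting polynomials term by term.
  ∫_0^4 u² dx = ∫_0^4 (36*x^6 - 288*x^5 + 576*x^4) dx. Term by term:
    ∫_0^4 36*x^6 dx = 589824/7;  ∫_0^4 -288*x^5 dx = -196608;  ∫_0^4 576*x^4 dx = 589824/5.
  Sum: 589824/7 − 196608 + 589824/5 = 196608/35.
  ∫_0^4 (u')² dx = ∫_0^4 (324*x^4 - 1728*x^3 + 2304*x^2) dx. Term by term:
    ∫_0^4 324*x^4 dx = 331776/5;  ∫_0^4 -1728*x^3 dx = -110592;  ∫_0^4 2304*x^2 dx = 49152.
  Sum: 331776/5 − 110592 + 49152 = 24576/5.
∫_0^4 u² dx = 196608/35, so ||u||_L² = 256*sqrt(105)/35.
∫_0^4 (u')² dx = 24576/5, so ||u'||_L² = 64*sqrt(30)/5.
Ratio ||u||_L² / ||u'||_L² = 2*sqrt(14)/7.
Sharp Poincaré constant on H^1_0(0, 4) is C_P = L/π = 4/π, achieved by sin(π/4·x).
A polynomial bump cannot attain the sharp Poincaré constant (only the first sine eigenfunction does), so the ratio is strictly less than C_P, consistent with ||u||_L² ≤ C_P ||u'||_L².


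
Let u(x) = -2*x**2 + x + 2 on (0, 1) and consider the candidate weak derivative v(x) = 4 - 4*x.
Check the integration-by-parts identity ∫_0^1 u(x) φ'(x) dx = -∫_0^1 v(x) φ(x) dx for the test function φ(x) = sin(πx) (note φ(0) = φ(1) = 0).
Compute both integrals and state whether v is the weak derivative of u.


LHS = 2/π, RHS = -4/π. No, v is not the weak derivative of u.

u(x) = -2*x**2 + x + 2, classical derivative u'(x) = 1 - 4*x.
φ(x) = sin(πx), so φ'(x) = π*cos(π*x).
Note φ(0) = φ(1) = 0, so the boundary term u·φ vanishes.
LHS = ∫_0^1 u(x) φ'(x) dx = ∫_0^1 (-2*π*x^2*cos(π*x) + π*x*cos(π*x) + 2*π*cos(π*x)) dx. Term by term:
  ∫_0^1 2*π*cos(π*x) dx = 0;  ∫_0^1 π*x*cos(π*x) dx = -2/π;  ∫_0^1 -2*π*x^2*cos(π*x) dx = 4/π.
Sum: 0 − 2/π + 4/π = 2/π.
So LHS = 2/π.
∫_0^1 v(x) φ(x) dx = ∫_0^1 (-4*x*sin(π*x) + 4*sin(π*x)) dx. Term by term:
  ∫_0^1 4*sin(π*x) dx = 8/π;  ∫_0^1 -4*x*sin(π*x) dx = -4/π.
Sum: 8/π − 4/π = 4/π.
So RHS = -∫_0^1 v(x) φ(x) dx = -4/π.
LHS − RHS = 6/π ≠ 0, so the identity fails.
(For a valid weak derivative the identity must hold for EVERY test function, in particular this one. The failure shows v is NOT the weak derivative of u.)
Correct weak derivative would be u'(x) = 1 - 4*x.


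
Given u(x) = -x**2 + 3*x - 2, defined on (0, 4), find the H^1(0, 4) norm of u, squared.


||u||_{H^1}^2 = 652/15

The H^1 norm (squared) on an interval (0, L) is
  ||u||_{H^1}^2 = ∫_0^L u(x)^2 dx + ∫_0^L u'(x)^2 dx.
Compute u'(x) = 3 - 2*x.
Then u(x)^2 = x**4 - 6*x**3 + 13*x**2 - 12*x + 4 and u'(x)^2 = 4*x**2 - 12*x + 9.
Integrate each monomial from 0 to 4 using ∫_0^4 c·x^n dx = c·4^(n+1)/(n+1):
  ∫_0^4 u(x)^2 dx = ∫_0^4 (x^4 - 6*x^3 + 13*x^2 - 12*x + 4) dx. Term by term:
    ∫_0^4 x^4 dx = 1024/5;  ∫_0^4 -6*x^3 dx = -384;  ∫_0^4 13*x^2 dx = 832/3;
    ∫_0^4 -12*x dx = -96;  ∫_0^4 4 dx = 16.
  Sum: 1024/5 − 384 + 832/3 − 96 + 16 = 272/15.
  ∫_0^4 u'(x)^2 dx = ∫_0^4 (4*x^2 - 12*x + 9) dx. Term by term:
    ∫_0^4 4*x^2 dx = 256/3;  ∫_0^4 -12*x dx = -96;  ∫_0^4 9 dx = 36.
  Sum: 256/3 − 96 + 36 = 76/3.
Adding: ||u||_{H^1}^2 = 272/15 + 76/3 = 652/15.


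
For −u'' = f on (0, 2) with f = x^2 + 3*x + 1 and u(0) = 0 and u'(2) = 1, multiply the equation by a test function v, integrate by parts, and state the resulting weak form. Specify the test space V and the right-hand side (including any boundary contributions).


V = {v ∈ H^1(0, 2) : v(0) = 0} (test functions vanish at x = 0 where u is specified); weak form: ∫_0^2 u'v' dx = ∫_0^2 (x^2 + 3*x + 1) v dx + v(2) for all v ∈ V.

Multiply both sides by a test function v and integrate from 0 to 2:
  ∫_0^2 −u''(x) v(x) dx = ∫_0^2 f(x) v(x) dx.
Integrate the LHS by parts once:
  ∫_0^2 −u'' v dx = −[u'(x) v(x)]_0^2 + ∫_0^2 u'(x) v'(x) dx.
Thus ∫_0^2 u'(x) v'(x) dx = ∫_0^2 f(x) v(x) dx + [u'(x) v(x)]_0^2.
Choose V so that boundary terms are either known or forced to vanish.
Mixed BC: u(0) = 0 (Dirichlet) and u'(2) = 1 (Neumann). Define V = {v ∈ H^1(0, 2) : v(0) = 0}. Then [u' v]_0^2 = u'(2)·v(2) − u'(0)·0 = v(2).
Weak formulation: find u (satisfying any essential BC) such that ∫_0^2 u'(x) v'(x) dx = ∫_0^2 f v dx + v(2) for all v ∈ V (Dirichlet at 0 absorbed into V; Neumann datum at x = 2 contributes the boundary term).
Substituting f(x) = x^2 + 3*x + 1, the right-hand side is ∫_0^2 (x^2 + 3*x + 1) v dx + v(2).


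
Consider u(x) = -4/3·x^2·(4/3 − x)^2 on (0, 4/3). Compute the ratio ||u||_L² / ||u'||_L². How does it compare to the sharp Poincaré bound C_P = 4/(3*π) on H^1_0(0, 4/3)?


||u||_L² / ||u'||_L² = 2*sqrt(3)/9 < C_P = 4/(3*π).

u(x) = -4/3·x^2·(4/3 − x)^2, so u'(x) = 16*x*(-9*x^2 + 18*x - 8)/27.
u(x) = -4/3·x^2·(4/3 − x)^2 vanishes at x = 0 and x = 4/3, so u ∈ H^1_0(0, 4/3). Differentiate via the product rule and integrate the resulting polynomials term by term.
  ∫_0^4/3 u² dx = ∫_0^4/3 (16*x^8/9 - 256*x^7/27 + 512*x^6/27 - 4096*x^5/243 + 4096*x^4/729) dx. Term by term:
    ∫_0^4/3 16*x^8/9 dx = 4194304/1594323;  ∫_0^4/3 -256*x^7/27 dx = -2097152/177147;  ∫_0^4/3 512*x^6/27 dx = 8388608/413343;
    ∫_0^4/3 -4096*x^5/243 dx = -8388608/531441;  ∫_0^4/3 4096*x^4/729 dx = 4194304/885735.
  Sum: 4194304/1594323 − 2097152/177147 + 8388608/413343 − 8388608/531441 + 4194304/885735 = 2097152/55801305.
  ∫_0^4/3 (u')² dx = ∫_0^4/3 (256*x^6/9 - 1024*x^5/9 + 13312*x^4/81 - 8192*x^3/81 + 16384*x^2/729) dx. Term by term:
    ∫_0^4/3 256*x^6/9 dx = 4194304/137781;  ∫_0^4/3 -1024*x^5/9 dx = -2097152/19683;  ∫_0^4/3 13312*x^4/81 dx = 13631488/98415;
    ∫_0^4/3 -8192*x^3/81 dx = -524288/6561;  ∫_0^4/3 16384*x^2/729 dx = 1048576/59049.
  Sum: 4194304/137781 − 2097152/19683 + 13631488/98415 − 524288/6561 + 1048576/59049 = 524288/2066715.
∫_0^4/3 u² dx = 2097152/55801305, so ||u||_L² = 1024*sqrt(210)/76545.
∫_0^4/3 (u')² dx = 524288/2066715, so ||u'||_L² = 512*sqrt(70)/8505.
Ratio ||u||_L² / ||u'||_L² = 2*sqrt(3)/9.
Sharp Poincaré constant on H^1_0(0, 4/3) is C_P = L/π = 4/(3*π), achieved by sin(3*π/4·x).
A polynomial bump cannot attain the sharp Poincaré constant (only the first sine eigenfunction does), so the ratio is strictly less than C_P, consistent with ||u||_L² ≤ C_P ||u'||_L².


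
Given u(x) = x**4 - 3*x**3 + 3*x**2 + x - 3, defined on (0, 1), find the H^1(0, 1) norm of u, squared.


||u||_{H^1}^2 = 10907/1260

The H^1 norm (squared) on an interval (0, L) is
  ||u||_{H^1}^2 = ∫_0^L u(x)^2 dx + ∫_0^L u'(x)^2 dx.
Compute u'(x) = 4*x**3 - 9*x**2 + 6*x + 1.
Then u(x)^2 = x**8 - 6*x**7 + 15*x**6 - 16*x**5 - 3*x**4 + 24*x**3 - 17*x**2 - 6*x + 9 and u'(x)^2 = 16*x**6 - 72*x**5 + 129*x**4 - 100*x**3 + 18*x**2 + 12*x + 1.
Integrate each monomial from 0 to 1 using ∫_0^1 c·x^n dx = c·1^(n+1)/(n+1):
  ∫_0^1 u(x)^2 dx = ∫_0^1 (x^8 - 6*x^7 + 15*x^6 - 16*x^5 - 3*x^4 + 24*x^3 - 17*x^2 - 6*x + 9) dx. Term by term:
    ∫_0^1 x^8 dx = 1/9;  ∫_0^1 -6*x^7 dx = -3/4;  ∫_0^1 15*x^6 dx = 15/7;
    ∫_0^1 -16*x^5 dx = -8/3;  ∫_0^1 -3*x^4 dx = -3/5;  ∫_0^1 24*x^3 dx = 6;
    ∫_0^1 -17*x^2 dx = -17/3;  ∫_0^1 -6*x dx = -3;  ∫_0^1 9 dx = 9.
  Sum: 1/9 − 3/4 + 15/7 − 8/3 − 3/5 + 6 − 17/3 − 3 + 9 = 5759/1260.
  ∫_0^1 u'(x)^2 dx = ∫_0^1 (16*x^6 - 72*x^5 + 129*x^4 - 100*x^3 + 18*x^2 + 12*x + 1) dx. Term by term:
    ∫_0^1 16*x^6 dx = 16/7;  ∫_0^1 -72*x^5 dx = -12;  ∫_0^1 129*x^4 dx = 129/5;
    ∫_0^1 -100*x^3 dx = -25;  ∫_0^1 18*x^2 dx = 6;  ∫_0^1 12*x dx = 6;
    ∫_0^1 1 dx = 1.
  Sum: 16/7 − 12 + 129/5 − 25 + 6 + 6 + 1 = 143/35.
Adding: ||u||_{H^1}^2 = 5759/1260 + 143/35 = 10907/1260.


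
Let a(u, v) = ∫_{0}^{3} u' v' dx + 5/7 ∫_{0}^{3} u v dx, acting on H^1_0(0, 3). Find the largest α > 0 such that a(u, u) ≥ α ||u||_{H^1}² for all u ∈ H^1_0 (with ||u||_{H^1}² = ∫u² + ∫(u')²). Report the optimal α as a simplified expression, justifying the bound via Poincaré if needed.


α = (45/7 + π^2)/(9 + π^2)

Coercivity of a(·,·) on H^1_0(0, 3) means a(u, u) ≥ α ||u||_{H^1}² for every u ∈ H^1_0.
The interval has length L = 3, and Poincaré/coercivity depend only on L. Here a(u, u) = ∫(u')² + (5/7)·∫u².
Here 0 < c = 5/7 < 1. The condition a(u,u) ≥ α||u||_{H^1}² reads (1−α)∫(u')² ≥ (α−c)∫u². Any admissible α is ≤ 1 (rapidly oscillating u have ∫u²/∫(u')² → 0), and α = 1 would force 0 ≥ (1−c)∫u², impossible since c < 1; so 1−α > 0. By the sharp Poincaré inequality on H^1_0 of an interval of length L, ∫(u')² ≥ (π/L)²∫u² with equality for the first sine mode sin(π(x−x₀)/L) (x₀ the left endpoint), so the inequality holds for all u iff (1−α)(π/L)² ≥ α − c, i.e. α ≤ ((π/L)² + c)/((π/L)² + 1) = (1 + c(L/π)²)/(1 + (L/π)²). With (π/L)² = π^2/9 and c = 5/7, the largest admissible constant is α = ((π/L)² + c)/((π/L)² + 1).
Simplifying, α = (45/7 + π^2)/(9 + π^2).


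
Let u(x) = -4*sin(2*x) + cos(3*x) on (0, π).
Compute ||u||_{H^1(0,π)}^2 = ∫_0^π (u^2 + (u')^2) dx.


||u||_{H^1(0,π)}^2 = 64 + 45*π

u'(x) = -3*sin(3*x) - 8*cos(2*x).
Expand u² and (u')² and integrate term by term on (0, π), using: for integers n ≥ 1, ∫_0^π sin²(nx) dx = ∫_0^π cos²(nx) dx = π/2; for n ≠ n', ∫_0^π sin(nx)sin(n'x) dx = ∫_0^π cos(nx)cos(n'x) dx = 0; and by product-to-sum, ∫_0^π sin(nx)cos(n'x) dx = ½∫_0^π [sin((n+n')x) + sin((n−n')x)] dx, which is 0 when n+n' is even and 2n/(n²−n'²) when n+n' is odd (it need not vanish on (0, π)).
  u² squared terms: (-4)²·∫sin(2x)² dx = 16·π/2 = 8*π;  (1)²·∫cos(3x)² dx = 1·π/2 = π/2.
  u² cross terms: 2·(-4)·(1)·∫sin(2x)·cos(3x) dx = -8·(-4/5) = 32/5.
  So ∫_0^π u² dx = 8*π + π/2 + 32/5 = 32/5 + 17*π/2.
  (u')² squared terms: (-8)²·∫cos(2x)² dx = 64·π/2 = 32*π;  (-3)²·∫sin(3x)² dx = 9·π/2 = 9*π/2.
  (u')² cross terms: 2·(-8)·(-3)·∫cos(2x)·sin(3x) dx = 48·(6/5) = 288/5.
  So ∫_0^π (u')² dx = 32*π + 9*π/2 + 288/5 = 288/5 + 73*π/2.
||u||_{H^1}^2 = (32/5 + 17*π/2) + (288/5 + 73*π/2) = 64 + 45*π.


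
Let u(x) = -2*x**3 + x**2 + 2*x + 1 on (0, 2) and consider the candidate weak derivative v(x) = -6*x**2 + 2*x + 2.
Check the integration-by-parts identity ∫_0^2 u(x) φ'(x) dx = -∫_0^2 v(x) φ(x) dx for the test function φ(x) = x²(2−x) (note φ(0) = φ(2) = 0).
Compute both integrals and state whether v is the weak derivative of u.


LHS = 104/15, RHS = 104/15. Yes, v = u' weakly.

u(x) = -2*x**3 + x**2 + 2*x + 1, classical derivative u'(x) = -6*x**2 + 2*x + 2.
φ(x) = x²(2−x), so φ'(x) = x*(4 - 3*x).
Note φ(0) = φ(2) = 0, so the boundary term u·φ vanishes.
LHS = ∫_0^2 u(x) φ'(x) dx = ∫_0^2 (6*x^5 - 11*x^4 - 2*x^3 + 5*x^2 + 4*x) dx. Term by term:
  ∫_0^2 6*x^5 dx = 64;  ∫_0^2 -11*x^4 dx = -352/5;  ∫_0^2 -2*x^3 dx = -8;
  ∫_0^2 5*x^2 dx = 40/3;  ∫_0^2 4*x dx = 8.
Sum: 64 − 352/5 − 8 + 40/3 + 8 = 104/15.
So LHS = 104/15.
∫_0^2 v(x) φ(x) dx = ∫_0^2 (6*x^5 - 14*x^4 + 2*x^3 + 4*x^2) dx. Term by term:
  ∫_0^2 6*x^5 dx = 64;  ∫_0^2 -14*x^4 dx = -448/5;  ∫_0^2 2*x^3 dx = 8;
  ∫_0^2 4*x^2 dx = 32/3.
Sum: 64 − 448/5 + 8 + 32/3 = -104/15.
So RHS = -∫_0^2 v(x) φ(x) dx = 104/15.
LHS = RHS, so the identity holds for this test φ.
Moreover u is smooth here and v(x) = u'(x) = -6*x**2 + 2*x + 2 pointwise, so the identity holds for every test function. Hence v is the weak derivative of u.


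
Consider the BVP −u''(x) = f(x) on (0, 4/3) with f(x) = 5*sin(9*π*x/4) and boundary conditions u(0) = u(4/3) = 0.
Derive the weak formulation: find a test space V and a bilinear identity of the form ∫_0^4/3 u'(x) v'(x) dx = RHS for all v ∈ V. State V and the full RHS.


V = H^1_0(0, 4/3) (so v(0) = v(4/3) = 0); weak form: ∫_0^4/3 u'v' dx = ∫_0^4/3 (5*sin(9*π*x/4)) v dx for all v ∈ V.

Multiply both sides by a test function v and integrate from 0 to 4/3:
  ∫_0^4/3 −u''(x) v(x) dx = ∫_0^4/3 f(x) v(x) dx.
Integrate the LHS by parts once:
  ∫_0^4/3 −u'' v dx = −[u'(x) v(x)]_0^4/3 + ∫_0^4/3 u'(x) v'(x) dx.
Thus ∫_0^4/3 u'(x) v'(x) dx = ∫_0^4/3 f(x) v(x) dx + [u'(x) v(x)]_0^4/3.
Choose V so that boundary terms are either known or forced to vanish.
u is Dirichlet: u(0) = u(4/3) = 0. Let V = H^1_0(0, 4/3); then v(0) = v(4/3) = 0, and [u' v]_0^4/3 = 0.
Weak formulation: find u (satisfying any essential BC) such that ∫_0^4/3 u'(x) v'(x) dx = ∫_0^4/3 f v dx for all v ∈ V.
Substituting f(x) = 5*sin(9*π*x/4), the right-hand side is ∫_0^4/3 (5*sin(9*π*x/4)) v dx.


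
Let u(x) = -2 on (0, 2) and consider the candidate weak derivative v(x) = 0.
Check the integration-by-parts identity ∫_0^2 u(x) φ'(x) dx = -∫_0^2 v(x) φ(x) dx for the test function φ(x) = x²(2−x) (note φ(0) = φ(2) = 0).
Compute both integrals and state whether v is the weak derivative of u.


LHS = 0, RHS = 0. Yes, v = u' weakly.

u(x) = -2, classical derivative u'(x) = 0.
φ(x) = x²(2−x), so φ'(x) = x*(4 - 3*x).
Note φ(0) = φ(2) = 0, so the boundary term u·φ vanishes.
LHS = ∫_0^2 u(x) φ'(x) dx = ∫_0^2 (6*x^2 - 8*x) dx. Term by term:
  ∫_0^2 6*x^2 dx = 16;  ∫_0^2 -8*x dx = -16.
Sum: 16 − 16 = 0.
So LHS = 0.
∫_0^2 v(x) φ(x) dx = ∫_0^2 (0) dx. Term by term:
  ∫_0^2 0 dx = 0.
So RHS = -∫_0^2 v(x) φ(x) dx = 0.
LHS = RHS, so the identity holds for this test φ.
Moreover u is smooth here and v(x) = u'(x) = 0 pointwise, so the identity holds for every test function. Hence v is the weak derivative of u.


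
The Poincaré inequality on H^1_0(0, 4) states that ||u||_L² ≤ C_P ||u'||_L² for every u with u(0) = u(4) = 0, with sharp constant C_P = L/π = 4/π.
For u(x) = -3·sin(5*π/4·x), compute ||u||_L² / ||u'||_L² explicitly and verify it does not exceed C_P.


||u||_L² / ||u'||_L² = 4/(5*π) < C_P = 4/π.

u(x) = -3·sin(5*π/4·x), so u'(x) = -15*π*cos(5*π*x/4)/4.
Writing u(x) = A·sin(kπx/L) with A = -3 and k = 5, use ∫_0^L sin²(kπx/L) dx = L/2 and ∫_0^L cos²(kπx/L) dx = L/2.
u² = 9·sin²(5*π/4·x) and (u')² = 225*π^2/16·cos²(5*π/4·x), and each of sin², cos² integrates to L/2 = 2 over (0, 4).
∫_0^4 u² dx = 18, so ||u||_L² = 3*sqrt(2).
∫_0^4 (u')² dx = 225*π^2/8, so ||u'||_L² = 15*sqrt(2)*π/4.
Ratio ||u||_L² / ||u'||_L² = 4/(5*π).
Sharp Poincaré constant on H^1_0(0, 4) is C_P = L/π = 4/π, achieved by sin(π/4·x).
This is the k = 5 harmonic; the ratio L/(kπ) is strictly less than C_P = L/π, consistent with the sharp inequality ||u||_L² ≤ C_P ||u'||_L².


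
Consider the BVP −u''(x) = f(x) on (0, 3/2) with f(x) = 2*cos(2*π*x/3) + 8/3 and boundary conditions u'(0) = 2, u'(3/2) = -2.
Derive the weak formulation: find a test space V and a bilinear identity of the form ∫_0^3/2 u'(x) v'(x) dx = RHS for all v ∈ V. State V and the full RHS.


V = H^1(0, 3/2) (v unrestricted at boundary; u is determined up to an additive constant); weak form: ∫_0^3/2 u'v' dx = ∫_0^3/2 (2*cos(2*π*x/3) + 8/3) v dx − 2·v(3/2) − 2·v(0) for all v ∈ V.

Multiply both sides by a test function v and integrate from 0 to 3/2:
  ∫_0^3/2 −u''(x) v(x) dx = ∫_0^3/2 f(x) v(x) dx.
Integrate the LHS by parts once:
  ∫_0^3/2 −u'' v dx = −[u'(x) v(x)]_0^3/2 + ∫_0^3/2 u'(x) v'(x) dx.
Thus ∫_0^3/2 u'(x) v'(x) dx = ∫_0^3/2 f(x) v(x) dx + [u'(x) v(x)]_0^3/2.
Choose V so that boundary terms are either known or forced to vanish.
u has inhomogeneous Neumann u'(0) = 2, u'(3/2) = -2. [u' v]_0^3/2 = (-2)·v(3/2) − (2)·v(0) = − 2·v(3/2) − 2·v(0). Take V = H^1(0, 3/2); boundary term becomes part of RHS.
Weak formulation: find u (satisfying any essential BC) such that ∫_0^3/2 u'(x) v'(x) dx = ∫_0^3/2 f v dx − 2·v(3/2) − 2·v(0) for all v ∈ V (Neumann data are natural BCs: they enter the RHS as boundary terms).
Substituting f(x) = 2*cos(2*π*x/3) + 8/3, the right-hand side is ∫_0^3/2 (2*cos(2*π*x/3) + 8/3) v dx − 2·v(3/2) − 2·v(0).
Compatibility check (pure Neumann): taking v ≡ 1 ∈ V gives 0 = ∫_0^3/2 f dx + (-2) − (2), i.e. ∫_0^3/2 f dx must equal u'(0) − u'(3/2) = 4. Indeed ∫_0^3/2 (2*cos(2*π*x/3) + 8/3) dx = 4, so the data are compatible. The solution is then unique only up to an additive constant (fix it e.g. by requiring ∫_0^3/2 u dx = 0).
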